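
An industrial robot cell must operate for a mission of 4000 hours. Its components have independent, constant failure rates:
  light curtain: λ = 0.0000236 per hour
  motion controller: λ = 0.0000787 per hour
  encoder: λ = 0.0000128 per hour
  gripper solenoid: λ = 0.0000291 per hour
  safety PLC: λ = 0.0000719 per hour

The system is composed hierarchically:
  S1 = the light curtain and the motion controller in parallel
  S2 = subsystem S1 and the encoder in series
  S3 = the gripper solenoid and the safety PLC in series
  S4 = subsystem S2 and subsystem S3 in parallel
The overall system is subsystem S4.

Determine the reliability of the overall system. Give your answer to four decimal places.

R(light curtain) = exp(−0.0000236 × 4000) = 0.909919
R(motion controller) = exp(−0.0000787 × 4000) = 0.729935
R(encoder) = exp(−0.0000128 × 4000) = 0.950089
R(gripper solenoid) = exp(−0.0000291 × 4000) = 0.890119
R(safety PLC) = exp(−0.0000719 × 4000) = 0.750062
Parallel (light curtain and motion controller): 1 − (1 − 0.909919)(1 − 0.729935) = 0.975672
Series ([0.975672] and encoder): 0.975672 × 0.950089 = 0.926975
Series (gripper solenoid and safety PLC): 0.890119 × 0.750062 = 0.667644
Parallel ([0.926975] and [0.667644]): 1 − (1 − 0.926975)(1 − 0.667644) = 0.9757

0.9757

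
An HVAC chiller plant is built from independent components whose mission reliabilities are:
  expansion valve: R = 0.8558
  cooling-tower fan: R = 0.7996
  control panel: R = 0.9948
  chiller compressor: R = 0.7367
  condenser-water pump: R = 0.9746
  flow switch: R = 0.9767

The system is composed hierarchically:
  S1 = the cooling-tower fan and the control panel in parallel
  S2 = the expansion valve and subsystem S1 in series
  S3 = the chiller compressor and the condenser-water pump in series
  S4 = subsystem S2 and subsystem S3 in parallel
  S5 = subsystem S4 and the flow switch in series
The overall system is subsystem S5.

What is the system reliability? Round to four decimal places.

Parallel (cooling-tower fan and control panel): 1 − (1 − 0.799600)(1 − 0.994800) = 0.998958
Series (expansion valve and [0.998958]): 0.855800 × 0.998958 = 0.854908
Series (chiller compressor and condenser-water pump): 0.736700 × 0.974600 = 0.717988
Parallel ([0.854908] and [0.717988]): 1 − (1 − 0.854908)(1 − 0.717988) = 0.959082
Series ([0.959082] and flow switch): 0.959082 × 0.976700 = 0.9367

0.9367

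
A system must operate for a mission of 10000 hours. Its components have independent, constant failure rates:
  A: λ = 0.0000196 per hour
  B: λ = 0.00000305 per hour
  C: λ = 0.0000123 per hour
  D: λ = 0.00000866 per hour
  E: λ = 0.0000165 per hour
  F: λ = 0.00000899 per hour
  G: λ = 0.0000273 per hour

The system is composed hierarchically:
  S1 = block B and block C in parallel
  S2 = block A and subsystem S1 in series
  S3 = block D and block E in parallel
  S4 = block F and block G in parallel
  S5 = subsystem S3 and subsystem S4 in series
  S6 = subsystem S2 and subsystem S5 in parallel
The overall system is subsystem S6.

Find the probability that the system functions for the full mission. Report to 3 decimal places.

R(A) = exp(−0.0000196 × 10000) = 0.82201
R(B) = exp(−0.00000305 × 10000) = 0.96996
R(C) = exp(−0.0000123 × 10000) = 0.88426
R(D) = exp(−0.00000866 × 10000) = 0.91704
R(E) = exp(−0.0000165 × 10000) = 0.84789
R(F) = exp(−0.00000899 × 10000) = 0.91402
R(G) = exp(−0.0000273 × 10000) = 0.76109
Parallel (B and C): 1 − (1 − 0.96996)(1 − 0.88426) = 0.99652
Series (A and [0.99652]): 0.82201 × 0.99652 = 0.81915
Parallel (D and E): 1 − (1 − 0.91704)(1 − 0.84789) = 0.98738
Parallel (F and G): 1 − (1 − 0.91402)(1 − 0.76109) = 0.97946
Series ([0.98738] and [0.97946]): 0.98738 × 0.97946 = 0.96710
Parallel ([0.81915] and [0.96710]): 1 − (1 − 0.81915)(1 − 0.96710) = 0.994

0.994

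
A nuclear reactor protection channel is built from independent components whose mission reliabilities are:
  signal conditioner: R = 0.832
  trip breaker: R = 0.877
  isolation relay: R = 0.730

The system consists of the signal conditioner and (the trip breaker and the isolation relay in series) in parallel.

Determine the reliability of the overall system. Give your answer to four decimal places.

Series (trip breaker and isolation relay): 0.877000 × 0.730000 = 0.640210
Parallel (signal conditioner and [0.640210]): 1 − (1 − 0.832000)(1 − 0.640210) = 0.9396

0.9396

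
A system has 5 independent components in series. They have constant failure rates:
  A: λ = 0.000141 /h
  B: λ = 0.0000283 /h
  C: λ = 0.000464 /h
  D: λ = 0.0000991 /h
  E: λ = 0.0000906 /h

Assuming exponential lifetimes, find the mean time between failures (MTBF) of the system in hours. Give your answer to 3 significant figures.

Series of exponential components: λ_sys = Σ λ_i
λ_sys = 0.000141 + 0.0000283 + 0.000464 + 0.0000991 + 0.0000906 = 8.2300e-04 /h
MTBF = 1 / λ_sys = 1220 h

1220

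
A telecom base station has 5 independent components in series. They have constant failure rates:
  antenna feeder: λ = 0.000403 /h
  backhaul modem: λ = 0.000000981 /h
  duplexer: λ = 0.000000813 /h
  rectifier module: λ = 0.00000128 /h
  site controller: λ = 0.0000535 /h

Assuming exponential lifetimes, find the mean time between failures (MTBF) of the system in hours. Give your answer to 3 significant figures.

2180

Series of exponential components: λ_sys = Σ λ_i
λ_sys = 0.000403 + 0.000000981 + 0.000000813 + 0.00000128 + 0.0000535 = 4.5957e-04 /h
MTBF = 1 / λ_sys = 2180 h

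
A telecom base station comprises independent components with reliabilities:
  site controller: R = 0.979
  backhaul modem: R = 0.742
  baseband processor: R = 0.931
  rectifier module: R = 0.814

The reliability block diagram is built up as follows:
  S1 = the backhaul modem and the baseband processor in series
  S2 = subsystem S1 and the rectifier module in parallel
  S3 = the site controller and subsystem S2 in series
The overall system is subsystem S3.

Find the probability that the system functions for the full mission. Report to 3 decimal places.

0.923

Series (backhaul modem and baseband processor): 0.74200 × 0.93100 = 0.69080
Parallel ([0.69080] and rectifier module): 1 − (1 − 0.69080)(1 − 0.81400) = 0.94249
Series (site controller and [0.94249]): 0.97900 × 0.94249 = 0.923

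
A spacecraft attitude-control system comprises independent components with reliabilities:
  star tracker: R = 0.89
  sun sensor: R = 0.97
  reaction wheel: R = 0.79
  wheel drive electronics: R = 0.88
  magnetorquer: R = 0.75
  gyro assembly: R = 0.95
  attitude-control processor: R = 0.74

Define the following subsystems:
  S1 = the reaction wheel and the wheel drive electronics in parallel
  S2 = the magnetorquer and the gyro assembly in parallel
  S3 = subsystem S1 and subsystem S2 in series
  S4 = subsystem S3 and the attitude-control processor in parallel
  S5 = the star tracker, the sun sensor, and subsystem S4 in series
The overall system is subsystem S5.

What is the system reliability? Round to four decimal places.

Parallel (reaction wheel and wheel drive electronics): 1 − (1 − 0.790000)(1 − 0.880000) = 0.974800
Parallel (magnetorquer and gyro assembly): 1 − (1 − 0.750000)(1 − 0.950000) = 0.987500
Series ([0.974800] and [0.987500]): 0.974800 × 0.987500 = 0.962615
Parallel ([0.962615] and attitude-control processor): 1 − (1 − 0.962615)(1 − 0.740000) = 0.990280
Series (star tracker, sun sensor, and [0.990280]): 0.890000 × 0.970000 × 0.990280 = 0.8549

0.8549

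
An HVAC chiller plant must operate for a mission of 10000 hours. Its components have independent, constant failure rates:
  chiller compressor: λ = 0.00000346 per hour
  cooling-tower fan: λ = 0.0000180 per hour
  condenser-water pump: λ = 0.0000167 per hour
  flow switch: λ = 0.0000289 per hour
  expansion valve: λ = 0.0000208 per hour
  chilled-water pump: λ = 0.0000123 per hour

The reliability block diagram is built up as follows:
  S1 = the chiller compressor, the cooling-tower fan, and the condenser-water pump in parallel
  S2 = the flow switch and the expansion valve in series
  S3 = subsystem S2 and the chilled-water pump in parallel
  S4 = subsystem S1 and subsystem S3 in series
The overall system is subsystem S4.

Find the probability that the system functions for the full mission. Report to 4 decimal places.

0.9538

R(chiller compressor) = exp(−0.00000346 × 10000) = 0.965992
R(cooling-tower fan) = exp(−0.0000180 × 10000) = 0.835270
R(condenser-water pump) = exp(−0.0000167 × 10000) = 0.846200
R(flow switch) = exp(−0.0000289 × 10000) = 0.749012
R(expansion valve) = exp(−0.0000208 × 10000) = 0.812207
R(chilled-water pump) = exp(−0.0000123 × 10000) = 0.884264
Parallel (chiller compressor, cooling-tower fan, and condenser-water pump): 1 − (1 − 0.965992)(1 − 0.835270)(1 − 0.846200) = 0.999138
Series (flow switch and expansion valve): 0.749012 × 0.812207 = 0.608353
Parallel ([0.608353] and chilled-water pump): 1 − (1 − 0.608353)(1 − 0.884264) = 0.954672
Series ([0.999138] and [0.954672]): 0.999138 × 0.954672 = 0.9538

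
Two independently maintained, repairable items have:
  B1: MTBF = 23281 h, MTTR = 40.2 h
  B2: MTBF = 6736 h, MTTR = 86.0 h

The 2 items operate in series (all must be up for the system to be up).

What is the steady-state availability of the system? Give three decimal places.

A(B1) = MTBF/(MTBF+MTTR) = 23281/(23281+40.2) = 0.998276
A(B2) = MTBF/(MTBF+MTTR) = 6736/(6736+86.0) = 0.987394
Series availability: 0.998276 × 0.987394 = 0.986

0.986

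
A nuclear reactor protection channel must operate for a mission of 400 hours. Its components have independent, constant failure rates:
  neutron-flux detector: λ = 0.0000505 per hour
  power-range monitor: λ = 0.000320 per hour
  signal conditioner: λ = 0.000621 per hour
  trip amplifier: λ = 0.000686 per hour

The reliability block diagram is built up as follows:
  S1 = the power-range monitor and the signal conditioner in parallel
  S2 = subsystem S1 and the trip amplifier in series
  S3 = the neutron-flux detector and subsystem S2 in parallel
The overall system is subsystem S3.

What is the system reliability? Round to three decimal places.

0.995

R(neutron-flux detector) = exp(−0.0000505 × 400) = 0.98000
R(power-range monitor) = exp(−0.000320 × 400) = 0.87985
R(signal conditioner) = exp(−0.000621 × 400) = 0.78005
R(trip amplifier) = exp(−0.000686 × 400) = 0.76003
Parallel (power-range monitor and signal conditioner): 1 − (1 − 0.87985)(1 − 0.78005) = 0.97357
Series ([0.97357] and trip amplifier): 0.97357 × 0.76003 = 0.73994
Parallel (neutron-flux detector and [0.73994]): 1 − (1 − 0.98000)(1 − 0.73994) = 0.995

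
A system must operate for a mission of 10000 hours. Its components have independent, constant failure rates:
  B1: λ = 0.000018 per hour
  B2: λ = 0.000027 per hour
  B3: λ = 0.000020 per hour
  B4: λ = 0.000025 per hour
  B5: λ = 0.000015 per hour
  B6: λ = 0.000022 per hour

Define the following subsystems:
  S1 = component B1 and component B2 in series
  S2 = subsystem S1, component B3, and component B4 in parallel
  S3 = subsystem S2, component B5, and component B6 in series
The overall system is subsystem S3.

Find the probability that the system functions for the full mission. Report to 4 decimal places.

R(B1) = exp(−0.000018 × 10000) = 0.835270
R(B2) = exp(−0.000027 × 10000) = 0.763379
R(B3) = exp(−0.000020 × 10000) = 0.818731
R(B4) = exp(−0.000025 × 10000) = 0.778801
R(B5) = exp(−0.000015 × 10000) = 0.860708
R(B6) = exp(−0.000022 × 10000) = 0.802519
Series (B1 and B2): 0.835270 × 0.763379 = 0.637628
Parallel ([0.637628], B3, and B4): 1 − (1 − 0.637628)(1 − 0.818731)(1 − 0.778801) = 0.985470
Series ([0.985470], B5, and B6): 0.985470 × 0.860708 × 0.802519 = 0.6807

0.6807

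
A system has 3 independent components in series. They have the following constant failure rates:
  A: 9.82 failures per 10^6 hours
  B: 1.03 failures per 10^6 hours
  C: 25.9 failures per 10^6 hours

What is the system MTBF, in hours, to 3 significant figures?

Series of exponential components: λ_sys = Σ λ_i
λ_sys = 0.00000982 + 0.00000103 + 0.0000259 = 3.6750e-05 /h
MTBF = 1 / λ_sys = 27200 h

27200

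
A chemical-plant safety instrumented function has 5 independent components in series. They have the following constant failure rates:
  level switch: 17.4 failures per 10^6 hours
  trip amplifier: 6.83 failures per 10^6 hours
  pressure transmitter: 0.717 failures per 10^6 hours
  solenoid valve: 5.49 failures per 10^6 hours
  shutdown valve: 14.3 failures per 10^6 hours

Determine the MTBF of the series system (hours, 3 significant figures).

22400

Series of exponential components: λ_sys = Σ λ_i
λ_sys = 0.0000174 + 0.00000683 + 0.000000717 + 0.00000549 + 0.0000143 = 4.4737e-05 /h
MTBF = 1 / λ_sys = 22400 h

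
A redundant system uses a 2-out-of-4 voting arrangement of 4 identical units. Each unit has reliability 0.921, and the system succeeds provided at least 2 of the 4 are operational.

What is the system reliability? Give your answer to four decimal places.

R = Σ_{i=2}^{4} C(4,i) p^i (1−p)^{4−i} with p = 0.921
C(4,2)·0.921^2·0.079^2 = 0.031763
C(4,3)·0.921^3·0.079^1 = 0.246869
C(4,4)·0.921^4·0.079^0 = 0.719513
Sum = 0.9981

0.9981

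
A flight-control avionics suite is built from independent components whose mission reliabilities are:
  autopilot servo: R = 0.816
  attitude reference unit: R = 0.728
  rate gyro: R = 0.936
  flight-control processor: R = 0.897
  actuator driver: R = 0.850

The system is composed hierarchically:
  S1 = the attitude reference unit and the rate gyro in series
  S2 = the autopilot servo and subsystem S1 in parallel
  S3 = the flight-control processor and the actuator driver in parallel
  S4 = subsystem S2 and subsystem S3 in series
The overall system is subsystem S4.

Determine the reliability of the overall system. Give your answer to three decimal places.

0.927

Series (attitude reference unit and rate gyro): 0.72800 × 0.93600 = 0.68141
Parallel (autopilot servo and [0.68141]): 1 − (1 − 0.81600)(1 − 0.68141) = 0.94138
Parallel (flight-control processor and actuator driver): 1 − (1 − 0.89700)(1 − 0.85000) = 0.98455
Series ([0.94138] and [0.98455]): 0.94138 × 0.98455 = 0.927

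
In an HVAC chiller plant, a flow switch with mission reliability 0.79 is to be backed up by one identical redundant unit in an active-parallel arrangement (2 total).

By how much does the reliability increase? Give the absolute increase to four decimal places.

R_before = 0.79
R_after = 1 − (1 − 0.79)^2 = 0.9559
ΔR = 0.9559 − 0.79 = 0.1659

0.1659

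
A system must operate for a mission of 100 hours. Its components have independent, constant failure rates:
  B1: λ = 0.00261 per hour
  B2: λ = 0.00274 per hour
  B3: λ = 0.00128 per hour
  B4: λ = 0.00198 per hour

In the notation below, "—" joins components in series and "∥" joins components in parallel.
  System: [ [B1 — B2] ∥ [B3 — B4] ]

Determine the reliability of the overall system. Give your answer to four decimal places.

R(B1) = exp(−0.00261 × 100) = 0.770281
R(B2) = exp(−0.00274 × 100) = 0.760332
R(B3) = exp(−0.00128 × 100) = 0.879853
R(B4) = exp(−0.00198 × 100) = 0.820370
Series (B1 and B2): 0.770281 × 0.760332 = 0.585669
Series (B3 and B4): 0.879853 × 0.820370 = 0.721805
Parallel ([0.585669] and [0.721805]): 1 − (1 − 0.585669)(1 − 0.721805) = 0.8847

0.8847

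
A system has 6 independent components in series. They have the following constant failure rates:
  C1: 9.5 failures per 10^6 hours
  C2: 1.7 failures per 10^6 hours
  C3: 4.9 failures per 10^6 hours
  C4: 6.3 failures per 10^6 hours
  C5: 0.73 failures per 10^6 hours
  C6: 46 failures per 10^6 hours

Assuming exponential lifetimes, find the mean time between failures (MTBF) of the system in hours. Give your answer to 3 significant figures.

Series of exponential components: λ_sys = Σ λ_i
λ_sys = 0.0000095 + 0.0000017 + 0.0000049 + 0.0000063 + 0.00000073 + 0.000046 = 6.9130e-05 /h
MTBF = 1 / λ_sys = 14500 h

14500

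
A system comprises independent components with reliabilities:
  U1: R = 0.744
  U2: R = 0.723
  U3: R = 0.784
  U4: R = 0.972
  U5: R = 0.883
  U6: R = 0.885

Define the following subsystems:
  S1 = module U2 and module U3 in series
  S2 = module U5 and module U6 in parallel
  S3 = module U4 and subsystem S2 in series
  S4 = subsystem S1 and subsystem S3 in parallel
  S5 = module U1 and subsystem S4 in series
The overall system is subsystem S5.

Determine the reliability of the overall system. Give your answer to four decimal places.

Series (U2 and U3): 0.723000 × 0.784000 = 0.566832
Parallel (U5 and U6): 1 − (1 − 0.883000)(1 − 0.885000) = 0.986545
Series (U4 and [0.986545]): 0.972000 × 0.986545 = 0.958922
Parallel ([0.566832] and [0.958922]): 1 − (1 − 0.566832)(1 − 0.958922) = 0.982206
Series (U1 and [0.982206]): 0.744000 × 0.982206 = 0.7308

0.7308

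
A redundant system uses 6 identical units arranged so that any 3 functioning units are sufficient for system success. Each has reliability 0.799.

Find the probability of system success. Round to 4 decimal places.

R = Σ_{i=3}^{6} C(6,i) p^i (1−p)^{6−i} with p = 0.799
C(6,3)·0.799^3·0.201^3 = 0.082844
C(6,4)·0.799^4·0.201^2 = 0.246985
C(6,5)·0.799^5·0.201^1 = 0.392718
C(6,6)·0.799^6·0.201^0 = 0.260184
Sum = 0.9827

0.9827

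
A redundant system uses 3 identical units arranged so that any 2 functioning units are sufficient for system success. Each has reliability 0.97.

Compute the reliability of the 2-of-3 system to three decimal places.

R = Σ_{i=2}^{3} C(3,i) p^i (1−p)^{3−i} with p = 0.97
C(3,2)·0.97^2·0.03^1 = 0.08468
C(3,3)·0.97^3·0.03^0 = 0.91267
Sum = 0.997

0.997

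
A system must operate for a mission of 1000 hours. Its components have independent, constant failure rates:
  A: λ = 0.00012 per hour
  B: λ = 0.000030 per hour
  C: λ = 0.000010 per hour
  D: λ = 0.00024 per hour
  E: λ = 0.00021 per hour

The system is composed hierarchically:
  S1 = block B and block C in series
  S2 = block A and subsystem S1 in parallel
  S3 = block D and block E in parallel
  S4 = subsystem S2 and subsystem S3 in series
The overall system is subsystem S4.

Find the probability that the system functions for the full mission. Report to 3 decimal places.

R(A) = exp(−0.00012 × 1000) = 0.88692
R(B) = exp(−0.000030 × 1000) = 0.97045
R(C) = exp(−0.000010 × 1000) = 0.99005
R(D) = exp(−0.00024 × 1000) = 0.78663
R(E) = exp(−0.00021 × 1000) = 0.81058
Series (B and C): 0.97045 × 0.99005 = 0.96079
Parallel (A and [0.96079]): 1 − (1 − 0.88692)(1 − 0.96079) = 0.99557
Parallel (D and E): 1 − (1 − 0.78663)(1 − 0.81058) = 0.95958
Series ([0.99557] and [0.95958]): 0.99557 × 0.95958 = 0.955

0.955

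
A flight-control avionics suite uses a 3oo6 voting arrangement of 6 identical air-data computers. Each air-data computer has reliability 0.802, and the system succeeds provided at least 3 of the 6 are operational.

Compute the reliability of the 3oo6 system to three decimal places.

0.984

R = Σ_{i=3}^{6} C(6,i) p^i (1−p)^{6−i} with p = 0.802
C(6,3)·0.802^3·0.198^3 = 0.08008
C(6,4)·0.802^4·0.198^2 = 0.24329
C(6,5)·0.802^5·0.198^1 = 0.39417
C(6,6)·0.802^6·0.198^0 = 0.26610
Sum = 0.984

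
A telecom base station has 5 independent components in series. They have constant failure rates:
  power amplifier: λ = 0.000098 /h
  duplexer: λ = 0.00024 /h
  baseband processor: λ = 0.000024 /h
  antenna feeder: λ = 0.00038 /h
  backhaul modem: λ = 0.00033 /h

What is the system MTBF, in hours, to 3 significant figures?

933

Series of exponential components: λ_sys = Σ λ_i
λ_sys = 0.000098 + 0.00024 + 0.000024 + 0.00038 + 0.00033 = 1.0720e-03 /h
MTBF = 1 / λ_sys = 933 h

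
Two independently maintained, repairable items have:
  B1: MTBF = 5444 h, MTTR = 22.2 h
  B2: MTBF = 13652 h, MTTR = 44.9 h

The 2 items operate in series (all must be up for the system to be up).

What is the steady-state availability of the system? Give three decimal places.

0.993

A(B1) = MTBF/(MTBF+MTTR) = 5444/(5444+22.2) = 0.995939
A(B2) = MTBF/(MTBF+MTTR) = 13652/(13652+44.9) = 0.996722
Series availability: 0.995939 × 0.996722 = 0.993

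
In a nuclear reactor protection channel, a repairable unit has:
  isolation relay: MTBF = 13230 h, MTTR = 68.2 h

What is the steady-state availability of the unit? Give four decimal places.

A(isolation relay) = MTBF/(MTBF+MTTR) = 13230/(13230+68.2) = 0.9949

0.9949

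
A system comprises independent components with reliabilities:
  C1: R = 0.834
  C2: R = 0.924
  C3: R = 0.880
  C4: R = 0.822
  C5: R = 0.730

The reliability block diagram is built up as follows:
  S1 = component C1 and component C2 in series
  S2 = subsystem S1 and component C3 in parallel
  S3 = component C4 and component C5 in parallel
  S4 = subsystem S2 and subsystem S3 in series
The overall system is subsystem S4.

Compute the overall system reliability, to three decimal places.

0.926

Series (C1 and C2): 0.83400 × 0.92400 = 0.77062
Parallel ([0.77062] and C3): 1 − (1 − 0.77062)(1 − 0.88000) = 0.97247
Parallel (C4 and C5): 1 − (1 − 0.82200)(1 − 0.73000) = 0.95194
Series ([0.97247] and [0.95194]): 0.97247 × 0.95194 = 0.926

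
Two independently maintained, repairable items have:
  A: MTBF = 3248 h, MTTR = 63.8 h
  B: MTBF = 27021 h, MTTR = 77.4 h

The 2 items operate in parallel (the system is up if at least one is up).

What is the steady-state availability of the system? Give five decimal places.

0.99994

A(A) = MTBF/(MTBF+MTTR) = 3248/(3248+63.8) = 0.980736
A(B) = MTBF/(MTBF+MTTR) = 27021/(27021+77.4) = 0.997144
Parallel availability: 1 − (1 − 0.980736)(1 − 0.997144) = 0.99994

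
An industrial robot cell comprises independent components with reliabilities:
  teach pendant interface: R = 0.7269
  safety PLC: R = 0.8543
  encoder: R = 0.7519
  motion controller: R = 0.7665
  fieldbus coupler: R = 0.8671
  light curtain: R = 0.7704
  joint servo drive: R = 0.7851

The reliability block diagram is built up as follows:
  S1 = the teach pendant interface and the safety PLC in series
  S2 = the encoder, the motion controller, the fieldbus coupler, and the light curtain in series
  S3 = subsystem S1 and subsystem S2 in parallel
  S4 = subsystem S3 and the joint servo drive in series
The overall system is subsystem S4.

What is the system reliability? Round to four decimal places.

0.6021

Series (teach pendant interface and safety PLC): 0.726900 × 0.854300 = 0.620991
Series (encoder, motion controller, fieldbus coupler, and light curtain): 0.751900 × 0.766500 × 0.867100 × 0.770400 = 0.384997
Parallel ([0.620991] and [0.384997]): 1 − (1 − 0.620991)(1 − 0.384997) = 0.766908
Series ([0.766908] and joint servo drive): 0.766908 × 0.785100 = 0.6021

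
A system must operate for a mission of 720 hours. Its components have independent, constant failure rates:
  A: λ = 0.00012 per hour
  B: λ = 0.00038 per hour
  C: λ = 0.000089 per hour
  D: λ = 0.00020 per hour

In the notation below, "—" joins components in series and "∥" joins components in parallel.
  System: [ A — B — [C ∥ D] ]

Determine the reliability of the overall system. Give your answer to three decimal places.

R(A) = exp(−0.00012 × 720) = 0.91723
R(B) = exp(−0.00038 × 720) = 0.76064
R(C) = exp(−0.000089 × 720) = 0.93793
R(D) = exp(−0.00020 × 720) = 0.86589
Parallel (C and D): 1 − (1 − 0.93793)(1 − 0.86589) = 0.99168
Series (A, B, and [0.99168]): 0.91723 × 0.76064 × 0.99168 = 0.692

0.692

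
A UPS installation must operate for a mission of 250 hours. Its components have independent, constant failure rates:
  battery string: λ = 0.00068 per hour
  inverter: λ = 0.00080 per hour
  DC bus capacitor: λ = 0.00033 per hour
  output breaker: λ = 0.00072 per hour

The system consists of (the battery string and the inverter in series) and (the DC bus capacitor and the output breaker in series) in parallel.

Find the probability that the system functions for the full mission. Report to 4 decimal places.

R(battery string) = exp(−0.00068 × 250) = 0.843665
R(inverter) = exp(−0.00080 × 250) = 0.818731
R(DC bus capacitor) = exp(−0.00033 × 250) = 0.920811
R(output breaker) = exp(−0.00072 × 250) = 0.835270
Series (battery string and inverter): 0.843665 × 0.818731 = 0.690735
Series (DC bus capacitor and output breaker): 0.920811 × 0.835270 = 0.769126
Parallel ([0.690735] and [0.769126]): 1 − (1 − 0.690735)(1 − 0.769126) = 0.9286

0.9286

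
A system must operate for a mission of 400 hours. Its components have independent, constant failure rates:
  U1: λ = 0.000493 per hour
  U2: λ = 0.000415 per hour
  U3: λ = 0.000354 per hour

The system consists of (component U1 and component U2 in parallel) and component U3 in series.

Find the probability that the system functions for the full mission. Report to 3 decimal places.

R(U1) = exp(−0.000493 × 400) = 0.82103
R(U2) = exp(−0.000415 × 400) = 0.84705
R(U3) = exp(−0.000354 × 400) = 0.86797
Parallel (U1 and U2): 1 − (1 − 0.82103)(1 − 0.84705) = 0.97263
Series ([0.97263] and U3): 0.97263 × 0.86797 = 0.844

0.844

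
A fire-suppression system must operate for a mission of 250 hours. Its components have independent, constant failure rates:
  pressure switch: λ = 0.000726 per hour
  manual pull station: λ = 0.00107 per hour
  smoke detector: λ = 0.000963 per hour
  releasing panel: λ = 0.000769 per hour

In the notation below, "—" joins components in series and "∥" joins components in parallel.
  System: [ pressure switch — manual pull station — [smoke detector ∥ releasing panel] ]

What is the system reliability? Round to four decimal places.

0.6144

R(pressure switch) = exp(−0.000726 × 250) = 0.834018
R(manual pull station) = exp(−0.00107 × 250) = 0.765290
R(smoke detector) = exp(−0.000963 × 250) = 0.786038
R(releasing panel) = exp(−0.000769 × 250) = 0.825101
Parallel (smoke detector and releasing panel): 1 − (1 − 0.786038)(1 − 0.825101) = 0.962578
Series (pressure switch, manual pull station, and [0.962578]): 0.834018 × 0.765290 × 0.962578 = 0.6144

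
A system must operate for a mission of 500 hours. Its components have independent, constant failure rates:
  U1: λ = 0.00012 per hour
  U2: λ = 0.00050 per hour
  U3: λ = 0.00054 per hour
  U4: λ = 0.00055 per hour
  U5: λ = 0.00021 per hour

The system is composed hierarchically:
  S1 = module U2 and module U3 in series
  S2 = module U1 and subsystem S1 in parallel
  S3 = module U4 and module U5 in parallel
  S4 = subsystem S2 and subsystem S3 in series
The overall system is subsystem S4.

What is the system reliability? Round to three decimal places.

R(U1) = exp(−0.00012 × 500) = 0.94176
R(U2) = exp(−0.00050 × 500) = 0.77880
R(U3) = exp(−0.00054 × 500) = 0.76338
R(U4) = exp(−0.00055 × 500) = 0.75957
R(U5) = exp(−0.00021 × 500) = 0.90032
Series (U2 and U3): 0.77880 × 0.76338 = 0.59452
Parallel (U1 and [0.59452]): 1 − (1 − 0.94176)(1 − 0.59452) = 0.97638
Parallel (U4 and U5): 1 − (1 − 0.75957)(1 − 0.90032) = 0.97603
Series ([0.97638] and [0.97603]): 0.97638 × 0.97603 = 0.953

0.953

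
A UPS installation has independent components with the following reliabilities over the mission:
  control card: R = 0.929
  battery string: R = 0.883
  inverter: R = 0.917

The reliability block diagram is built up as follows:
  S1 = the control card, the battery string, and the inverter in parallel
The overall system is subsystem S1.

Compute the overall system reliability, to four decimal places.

0.9993

Parallel (control card, battery string, and inverter): 1 − (1 − 0.929000)(1 − 0.883000)(1 − 0.917000) = 0.9993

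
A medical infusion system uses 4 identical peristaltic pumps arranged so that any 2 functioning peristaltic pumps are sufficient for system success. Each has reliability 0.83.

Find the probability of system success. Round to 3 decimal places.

0.983

R = Σ_{i=2}^{4} C(4,i) p^i (1−p)^{4−i} with p = 0.83
C(4,2)·0.83^2·0.17^2 = 0.11946
C(4,3)·0.83^3·0.17^1 = 0.38882
C(4,4)·0.83^4·0.17^0 = 0.47458
Sum = 0.983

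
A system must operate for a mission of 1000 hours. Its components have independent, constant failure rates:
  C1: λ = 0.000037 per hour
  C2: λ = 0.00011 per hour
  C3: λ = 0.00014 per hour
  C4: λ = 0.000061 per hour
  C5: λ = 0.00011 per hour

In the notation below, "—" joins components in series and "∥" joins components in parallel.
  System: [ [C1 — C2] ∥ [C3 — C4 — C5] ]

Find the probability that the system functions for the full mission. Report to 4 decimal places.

0.9635

R(C1) = exp(−0.000037 × 1000) = 0.963676
R(C2) = exp(−0.00011 × 1000) = 0.895834
R(C3) = exp(−0.00014 × 1000) = 0.869358
R(C4) = exp(−0.000061 × 1000) = 0.940823
R(C5) = exp(−0.00011 × 1000) = 0.895834
Series (C1 and C2): 0.963676 × 0.895834 = 0.863294
Series (C3, C4, and C5): 0.869358 × 0.940823 × 0.895834 = 0.732713
Parallel ([0.863294] and [0.732713]): 1 − (1 − 0.863294)(1 − 0.732713) = 0.9635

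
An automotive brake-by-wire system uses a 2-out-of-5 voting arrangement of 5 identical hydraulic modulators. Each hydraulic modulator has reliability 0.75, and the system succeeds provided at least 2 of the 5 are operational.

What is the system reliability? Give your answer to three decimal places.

0.984

R = Σ_{i=2}^{5} C(5,i) p^i (1−p)^{5−i} with p = 0.75
C(5,2)·0.75^2·0.25^3 = 0.08789
C(5,3)·0.75^3·0.25^2 = 0.26367
C(5,4)·0.75^4·0.25^1 = 0.39551
C(5,5)·0.75^5·0.25^0 = 0.23730
Sum = 0.984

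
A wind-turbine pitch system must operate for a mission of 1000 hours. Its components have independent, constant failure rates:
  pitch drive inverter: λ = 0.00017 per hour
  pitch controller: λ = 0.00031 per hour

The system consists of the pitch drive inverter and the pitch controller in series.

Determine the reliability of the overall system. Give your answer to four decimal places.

R(pitch drive inverter) = exp(−0.00017 × 1000) = 0.843665
R(pitch controller) = exp(−0.00031 × 1000) = 0.733447
Series (pitch drive inverter and pitch controller): 0.843665 × 0.733447 = 0.6188

0.6188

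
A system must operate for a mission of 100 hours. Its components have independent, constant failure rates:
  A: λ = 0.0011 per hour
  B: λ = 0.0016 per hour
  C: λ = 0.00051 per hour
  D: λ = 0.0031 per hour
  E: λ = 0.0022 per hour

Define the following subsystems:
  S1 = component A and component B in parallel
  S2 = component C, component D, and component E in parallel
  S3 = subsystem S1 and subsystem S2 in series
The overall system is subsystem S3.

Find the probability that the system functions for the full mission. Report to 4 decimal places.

0.9820

R(A) = exp(−0.0011 × 100) = 0.895834
R(B) = exp(−0.0016 × 100) = 0.852144
R(C) = exp(−0.00051 × 100) = 0.950279
R(D) = exp(−0.0031 × 100) = 0.733447
R(E) = exp(−0.0022 × 100) = 0.802519
Parallel (A and B): 1 − (1 − 0.895834)(1 − 0.852144) = 0.984598
Parallel (C, D, and E): 1 − (1 − 0.950279)(1 − 0.733447)(1 − 0.802519) = 0.997383
Series ([0.984598] and [0.997383]): 0.984598 × 0.997383 = 0.9820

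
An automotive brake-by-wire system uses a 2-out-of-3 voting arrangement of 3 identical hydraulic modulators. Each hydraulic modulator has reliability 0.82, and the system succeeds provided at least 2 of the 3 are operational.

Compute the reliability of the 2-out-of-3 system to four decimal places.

0.9145

R = Σ_{i=2}^{3} C(3,i) p^i (1−p)^{3−i} with p = 0.82
C(3,2)·0.82^2·0.18^1 = 0.363096
C(3,3)·0.82^3·0.18^0 = 0.551368
Sum = 0.9145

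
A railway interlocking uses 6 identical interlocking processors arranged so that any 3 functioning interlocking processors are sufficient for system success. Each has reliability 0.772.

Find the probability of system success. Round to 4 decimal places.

R = Σ_{i=3}^{6} C(6,i) p^i (1−p)^{6−i} with p = 0.772
C(6,3)·0.772^3·0.228^3 = 0.109065
C(6,4)·0.772^4·0.228^2 = 0.276968
C(6,5)·0.772^5·0.228^1 = 0.375122
C(6,6)·0.772^6·0.228^0 = 0.211692
Sum = 0.9728

0.9728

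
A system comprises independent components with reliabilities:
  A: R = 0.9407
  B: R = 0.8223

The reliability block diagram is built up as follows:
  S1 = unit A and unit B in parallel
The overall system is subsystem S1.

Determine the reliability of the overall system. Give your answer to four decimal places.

0.9895

Parallel (A and B): 1 − (1 − 0.940700)(1 − 0.822300) = 0.9895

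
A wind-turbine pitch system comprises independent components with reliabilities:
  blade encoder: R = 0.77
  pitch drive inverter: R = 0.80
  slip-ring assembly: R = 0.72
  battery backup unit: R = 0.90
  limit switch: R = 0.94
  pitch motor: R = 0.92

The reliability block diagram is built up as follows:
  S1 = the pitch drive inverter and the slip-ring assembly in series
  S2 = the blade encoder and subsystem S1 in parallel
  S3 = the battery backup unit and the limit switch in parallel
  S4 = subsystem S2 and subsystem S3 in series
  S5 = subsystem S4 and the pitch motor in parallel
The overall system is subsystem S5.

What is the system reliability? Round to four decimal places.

0.9918

Series (pitch drive inverter and slip-ring assembly): 0.800000 × 0.720000 = 0.576000
Parallel (blade encoder and [0.576000]): 1 − (1 − 0.770000)(1 − 0.576000) = 0.902480
Parallel (battery backup unit and limit switch): 1 − (1 − 0.900000)(1 − 0.940000) = 0.994000
Series ([0.902480] and [0.994000]): 0.902480 × 0.994000 = 0.897065
Parallel ([0.897065] and pitch motor): 1 − (1 − 0.897065)(1 − 0.920000) = 0.9918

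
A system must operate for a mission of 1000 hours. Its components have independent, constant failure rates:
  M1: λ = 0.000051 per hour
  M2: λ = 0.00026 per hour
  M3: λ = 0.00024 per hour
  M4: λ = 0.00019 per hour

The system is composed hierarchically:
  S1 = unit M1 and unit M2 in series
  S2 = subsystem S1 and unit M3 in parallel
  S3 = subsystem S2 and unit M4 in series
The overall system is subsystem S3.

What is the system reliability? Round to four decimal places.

0.7798

R(M1) = exp(−0.000051 × 1000) = 0.950279
R(M2) = exp(−0.00026 × 1000) = 0.771052
R(M3) = exp(−0.00024 × 1000) = 0.786628
R(M4) = exp(−0.00019 × 1000) = 0.826959
Series (M1 and M2): 0.950279 × 0.771052 = 0.732715
Parallel ([0.732715] and M3): 1 − (1 − 0.732715)(1 − 0.786628) = 0.942969
Series ([0.942969] and M4): 0.942969 × 0.826959 = 0.7798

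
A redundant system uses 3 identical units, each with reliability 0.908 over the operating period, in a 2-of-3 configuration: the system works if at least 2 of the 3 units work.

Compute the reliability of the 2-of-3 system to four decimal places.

R = Σ_{i=2}^{3} C(3,i) p^i (1−p)^{3−i} with p = 0.908
C(3,2)·0.908^2·0.092^1 = 0.227552
C(3,3)·0.908^3·0.092^0 = 0.748613
Sum = 0.9762

0.9762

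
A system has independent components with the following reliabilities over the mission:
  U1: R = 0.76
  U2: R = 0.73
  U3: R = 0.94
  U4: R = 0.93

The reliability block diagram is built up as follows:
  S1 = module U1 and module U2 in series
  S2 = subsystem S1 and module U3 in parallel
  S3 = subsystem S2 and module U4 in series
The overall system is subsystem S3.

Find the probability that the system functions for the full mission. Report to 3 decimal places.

Series (U1 and U2): 0.76000 × 0.73000 = 0.55480
Parallel ([0.55480] and U3): 1 − (1 − 0.55480)(1 − 0.94000) = 0.97329
Series ([0.97329] and U4): 0.97329 × 0.93000 = 0.905

0.905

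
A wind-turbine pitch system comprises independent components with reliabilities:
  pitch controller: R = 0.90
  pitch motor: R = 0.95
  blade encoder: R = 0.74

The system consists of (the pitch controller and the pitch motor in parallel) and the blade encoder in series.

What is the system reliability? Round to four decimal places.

Parallel (pitch controller and pitch motor): 1 − (1 − 0.900000)(1 − 0.950000) = 0.995000
Series ([0.995000] and blade encoder): 0.995000 × 0.740000 = 0.7363

0.7363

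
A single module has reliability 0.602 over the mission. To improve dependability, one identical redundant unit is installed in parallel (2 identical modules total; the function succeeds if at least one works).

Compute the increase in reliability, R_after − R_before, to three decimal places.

R_before = 0.602
R_after = 1 − (1 − 0.602)^2 = 0.842
ΔR = 0.842 − 0.602 = 0.240

0.240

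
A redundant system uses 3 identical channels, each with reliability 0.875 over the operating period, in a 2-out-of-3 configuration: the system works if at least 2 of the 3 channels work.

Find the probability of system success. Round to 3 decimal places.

R = Σ_{i=2}^{3} C(3,i) p^i (1−p)^{3−i} with p = 0.875
C(3,2)·0.875^2·0.125^1 = 0.28711
C(3,3)·0.875^3·0.125^0 = 0.66992
Sum = 0.957

0.957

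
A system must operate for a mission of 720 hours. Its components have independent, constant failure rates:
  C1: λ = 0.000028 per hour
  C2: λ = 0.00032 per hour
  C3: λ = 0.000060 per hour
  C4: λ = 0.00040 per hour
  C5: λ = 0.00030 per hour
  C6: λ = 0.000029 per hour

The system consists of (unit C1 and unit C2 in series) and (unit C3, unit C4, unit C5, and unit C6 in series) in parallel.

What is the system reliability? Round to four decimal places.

0.9039

R(C1) = exp(−0.000028 × 720) = 0.980042
R(C2) = exp(−0.00032 × 720) = 0.794216
R(C3) = exp(−0.000060 × 720) = 0.957720
R(C4) = exp(−0.00040 × 720) = 0.749762
R(C5) = exp(−0.00030 × 720) = 0.805735
R(C6) = exp(−0.000029 × 720) = 0.979336
Series (C1 and C2): 0.980042 × 0.794216 = 0.778365
Series (C3, C4, C5, and C6): 0.957720 × 0.749762 × 0.805735 × 0.979336 = 0.566612
Parallel ([0.778365] and [0.566612]): 1 − (1 − 0.778365)(1 − 0.566612) = 0.9039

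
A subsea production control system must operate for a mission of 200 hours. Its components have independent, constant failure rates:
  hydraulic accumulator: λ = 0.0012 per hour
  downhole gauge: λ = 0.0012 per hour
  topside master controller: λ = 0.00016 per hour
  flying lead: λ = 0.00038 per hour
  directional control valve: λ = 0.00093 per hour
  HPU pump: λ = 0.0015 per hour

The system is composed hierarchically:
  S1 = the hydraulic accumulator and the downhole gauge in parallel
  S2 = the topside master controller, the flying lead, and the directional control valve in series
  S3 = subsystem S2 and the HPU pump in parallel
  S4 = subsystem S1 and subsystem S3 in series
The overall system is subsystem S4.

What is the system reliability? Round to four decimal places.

R(hydraulic accumulator) = exp(−0.0012 × 200) = 0.786628
R(downhole gauge) = exp(−0.0012 × 200) = 0.786628
R(topside master controller) = exp(−0.00016 × 200) = 0.968507
R(flying lead) = exp(−0.00038 × 200) = 0.926816
R(directional control valve) = exp(−0.00093 × 200) = 0.830274
R(HPU pump) = exp(−0.0015 × 200) = 0.740818
Parallel (hydraulic accumulator and downhole gauge): 1 − (1 − 0.786628)(1 − 0.786628) = 0.954472
Series (topside master controller, flying lead, and directional control valve): 0.968507 × 0.926816 × 0.830274 = 0.745277
Parallel ([0.745277] and HPU pump): 1 − (1 − 0.745277)(1 − 0.740818) = 0.933980
Series ([0.954472] and [0.933980]): 0.954472 × 0.933980 = 0.8915

0.8915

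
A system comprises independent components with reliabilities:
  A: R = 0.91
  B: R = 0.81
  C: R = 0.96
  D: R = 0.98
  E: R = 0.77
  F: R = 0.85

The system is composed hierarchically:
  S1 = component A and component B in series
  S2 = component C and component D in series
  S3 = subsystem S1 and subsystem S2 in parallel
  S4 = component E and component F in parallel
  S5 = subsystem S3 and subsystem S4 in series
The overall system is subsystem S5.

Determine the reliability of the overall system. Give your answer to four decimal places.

Series (A and B): 0.910000 × 0.810000 = 0.737100
Series (C and D): 0.960000 × 0.980000 = 0.940800
Parallel ([0.737100] and [0.940800]): 1 − (1 − 0.737100)(1 − 0.940800) = 0.984436
Parallel (E and F): 1 − (1 − 0.770000)(1 − 0.850000) = 0.965500
Series ([0.984436] and [0.965500]): 0.984436 × 0.965500 = 0.9505

0.9505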